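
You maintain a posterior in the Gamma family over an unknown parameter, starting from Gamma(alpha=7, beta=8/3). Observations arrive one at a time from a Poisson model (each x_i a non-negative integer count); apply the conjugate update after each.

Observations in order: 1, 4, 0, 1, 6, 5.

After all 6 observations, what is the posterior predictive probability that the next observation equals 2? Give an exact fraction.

obs 1: x=1 → posterior Gamma(8, 11/3)
obs 2: x=4 → posterior Gamma(12, 14/3)
obs 3: x=0 → posterior Gamma(12, 17/3)
obs 4: x=1 → posterior Gamma(13, 20/3)
obs 5: x=6 → posterior Gamma(19, 23/3)
obs 6: x=5 → posterior Gamma(24, 26/3)

24588051577750480383359497897456435200/105280501585190501232597819292755591721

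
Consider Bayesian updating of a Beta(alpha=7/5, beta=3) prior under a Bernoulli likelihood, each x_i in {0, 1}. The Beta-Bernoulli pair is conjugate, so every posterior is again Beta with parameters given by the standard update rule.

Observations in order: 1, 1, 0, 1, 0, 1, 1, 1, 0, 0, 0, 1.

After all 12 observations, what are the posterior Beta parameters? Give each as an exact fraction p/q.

obs 1: x=1 → posterior Beta(12/5, 3)
obs 2: x=1 → posterior Beta(17/5, 3)
obs 3: x=0 → posterior Beta(17/5, 4)
obs 4: x=1 → posterior Beta(22/5, 4)
obs 5: x=0 → posterior Beta(22/5, 5)
obs 6: x=1 → posterior Beta(27/5, 5)
obs 7: x=1 → posterior Beta(32/5, 5)
obs 8: x=1 → posterior Beta(37/5, 5)
obs 9: x=0 → posterior Beta(37/5, 6)
obs 10: x=0 → posterior Beta(37/5, 7)
obs 11: x=0 → posterior Beta(37/5, 8)
obs 12: x=1 → posterior Beta(42/5, 8)

alpha=42/5, beta=8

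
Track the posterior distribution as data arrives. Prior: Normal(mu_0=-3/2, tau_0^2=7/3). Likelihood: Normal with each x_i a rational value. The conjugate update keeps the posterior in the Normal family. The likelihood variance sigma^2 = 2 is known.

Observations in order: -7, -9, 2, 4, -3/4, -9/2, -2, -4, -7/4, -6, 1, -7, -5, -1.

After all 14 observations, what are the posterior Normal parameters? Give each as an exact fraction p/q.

obs 1: x=-7 → posterior Normal(-58/13, 14/13)
obs 2: x=-9 → posterior Normal(-121/20, 7/10)
obs 3: x=2 → posterior Normal(-107/27, 14/27)
obs 4: x=4 → posterior Normal(-79/34, 7/17)
obs 5: x=-3/4 → posterior Normal(-337/164, 14/41)
obs 6: x=-9/2 → posterior Normal(-463/192, 7/24)
obs 7: x=-2 → posterior Normal(-519/220, 14/55)
obs 8: x=-4 → posterior Normal(-631/248, 7/31)
obs 9: x=-7/4 → posterior Normal(-170/69, 14/69)
obs 10: x=-6 → posterior Normal(-53/19, 7/38)
obs 11: x=1 → posterior Normal(-205/83, 14/83)
obs 12: x=-7 → posterior Normal(-127/45, 7/45)
obs 13: x=-5 → posterior Normal(-289/97, 14/97)
obs 14: x=-1 → posterior Normal(-37/13, 7/52)

mu_0=-37/13, tau_0^2=7/52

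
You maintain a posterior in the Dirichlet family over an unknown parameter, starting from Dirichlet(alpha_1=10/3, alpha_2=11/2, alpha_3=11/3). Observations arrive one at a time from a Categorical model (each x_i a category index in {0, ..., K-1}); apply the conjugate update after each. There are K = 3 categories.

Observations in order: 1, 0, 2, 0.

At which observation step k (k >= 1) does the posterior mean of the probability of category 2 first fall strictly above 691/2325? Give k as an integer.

k = 3

obs 1: x=1 → posterior Dirichlet(10/3, 13/2, 11/3)
obs 2: x=0 → posterior Dirichlet(13/3, 13/2, 11/3)
obs 3: x=2 → posterior Dirichlet(13/3, 13/2, 14/3)
obs 4: x=0 → posterior Dirichlet(16/3, 13/2, 14/3)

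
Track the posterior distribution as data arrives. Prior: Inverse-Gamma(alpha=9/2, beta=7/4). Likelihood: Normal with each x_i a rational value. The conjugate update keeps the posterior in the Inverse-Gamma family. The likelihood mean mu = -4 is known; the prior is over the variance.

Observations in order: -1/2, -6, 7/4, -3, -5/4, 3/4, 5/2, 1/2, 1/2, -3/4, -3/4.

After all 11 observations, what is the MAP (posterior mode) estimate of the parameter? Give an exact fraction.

3005/352

obs 1: x=-1/2 → posterior Inverse-Gamma(5, 63/8)
obs 2: x=-6 → posterior Inverse-Gamma(11/2, 79/8)
obs 3: x=7/4 → posterior Inverse-Gamma(6, 845/32)
obs 4: x=-3 → posterior Inverse-Gamma(13/2, 861/32)
obs 5: x=-5/4 → posterior Inverse-Gamma(7, 491/16)
obs 6: x=3/4 → posterior Inverse-Gamma(15/2, 1343/32)
obs 7: x=5/2 → posterior Inverse-Gamma(8, 2019/32)
obs 8: x=1/2 → posterior Inverse-Gamma(17/2, 2343/32)
obs 9: x=1/2 → posterior Inverse-Gamma(9, 2667/32)
obs 10: x=-3/4 → posterior Inverse-Gamma(19/2, 709/8)
obs 11: x=-3/4 → posterior Inverse-Gamma(10, 3005/32)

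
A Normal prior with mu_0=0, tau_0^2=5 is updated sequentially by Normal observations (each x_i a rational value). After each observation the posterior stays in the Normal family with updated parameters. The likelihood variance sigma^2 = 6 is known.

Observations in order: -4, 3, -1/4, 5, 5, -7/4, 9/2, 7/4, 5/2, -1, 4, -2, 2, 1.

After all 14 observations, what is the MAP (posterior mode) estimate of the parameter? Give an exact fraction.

395/304

obs 1: x=-4 → posterior Normal(-20/11, 30/11)
obs 2: x=3 → posterior Normal(-5/16, 15/8)
obs 3: x=-1/4 → posterior Normal(-25/84, 10/7)
obs 4: x=5 → posterior Normal(75/104, 15/13)
obs 5: x=5 → posterior Normal(175/124, 30/31)
obs 6: x=-7/4 → posterior Normal(35/36, 5/6)
obs 7: x=9/2 → posterior Normal(115/82, 30/41)
obs 8: x=7/4 → posterior Normal(265/184, 15/23)
obs 9: x=5/2 → posterior Normal(105/68, 10/17)
obs 10: x=-1 → posterior Normal(295/224, 15/28)
obs 11: x=4 → posterior Normal(375/244, 30/61)
obs 12: x=-2 → posterior Normal(335/264, 5/11)
obs 13: x=2 → posterior Normal(375/284, 30/71)
obs 14: x=1 → posterior Normal(395/304, 15/38)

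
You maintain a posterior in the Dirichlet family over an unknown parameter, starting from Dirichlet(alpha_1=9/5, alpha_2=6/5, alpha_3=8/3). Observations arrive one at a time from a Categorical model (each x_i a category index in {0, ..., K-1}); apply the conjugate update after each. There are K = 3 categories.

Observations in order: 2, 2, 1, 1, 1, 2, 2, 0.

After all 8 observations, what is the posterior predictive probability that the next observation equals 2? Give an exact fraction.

obs 1: x=2 → posterior Dirichlet(9/5, 6/5, 11/3)
obs 2: x=2 → posterior Dirichlet(9/5, 6/5, 14/3)
obs 3: x=1 → posterior Dirichlet(9/5, 11/5, 14/3)
obs 4: x=1 → posterior Dirichlet(9/5, 16/5, 14/3)
obs 5: x=1 → posterior Dirichlet(9/5, 21/5, 14/3)
obs 6: x=2 → posterior Dirichlet(9/5, 21/5, 17/3)
obs 7: x=2 → posterior Dirichlet(9/5, 21/5, 20/3)
obs 8: x=0 → posterior Dirichlet(14/5, 21/5, 20/3)

20/41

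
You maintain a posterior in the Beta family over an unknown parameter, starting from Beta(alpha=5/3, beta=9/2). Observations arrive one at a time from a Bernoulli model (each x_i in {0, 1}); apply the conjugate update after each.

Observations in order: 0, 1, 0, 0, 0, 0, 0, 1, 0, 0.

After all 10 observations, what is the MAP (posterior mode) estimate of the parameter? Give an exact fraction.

obs 1: x=0 → posterior Beta(5/3, 11/2)
obs 2: x=1 → posterior Beta(8/3, 11/2)
obs 3: x=0 → posterior Beta(8/3, 13/2)
obs 4: x=0 → posterior Beta(8/3, 15/2)
obs 5: x=0 → posterior Beta(8/3, 17/2)
obs 6: x=0 → posterior Beta(8/3, 19/2)
obs 7: x=0 → posterior Beta(8/3, 21/2)
obs 8: x=1 → posterior Beta(11/3, 21/2)
obs 9: x=0 → posterior Beta(11/3, 23/2)
obs 10: x=0 → posterior Beta(11/3, 25/2)

16/85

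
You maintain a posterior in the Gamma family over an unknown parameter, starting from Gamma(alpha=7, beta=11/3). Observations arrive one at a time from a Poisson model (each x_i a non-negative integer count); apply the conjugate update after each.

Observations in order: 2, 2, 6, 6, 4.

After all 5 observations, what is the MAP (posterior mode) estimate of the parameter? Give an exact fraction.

3

obs 1: x=2 → posterior Gamma(9, 14/3)
obs 2: x=2 → posterior Gamma(11, 17/3)
obs 3: x=6 → posterior Gamma(17, 20/3)
obs 4: x=6 → posterior Gamma(23, 23/3)
obs 5: x=4 → posterior Gamma(27, 26/3)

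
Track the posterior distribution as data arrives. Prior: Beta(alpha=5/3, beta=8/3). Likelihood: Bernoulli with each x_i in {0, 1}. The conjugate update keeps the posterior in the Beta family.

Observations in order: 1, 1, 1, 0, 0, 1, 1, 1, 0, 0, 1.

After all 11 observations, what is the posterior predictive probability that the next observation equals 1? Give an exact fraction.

13/23

obs 1: x=1 → posterior Beta(8/3, 8/3)
obs 2: x=1 → posterior Beta(11/3, 8/3)
obs 3: x=1 → posterior Beta(14/3, 8/3)
obs 4: x=0 → posterior Beta(14/3, 11/3)
obs 5: x=0 → posterior Beta(14/3, 14/3)
obs 6: x=1 → posterior Beta(17/3, 14/3)
obs 7: x=1 → posterior Beta(20/3, 14/3)
obs 8: x=1 → posterior Beta(23/3, 14/3)
obs 9: x=0 → posterior Beta(23/3, 17/3)
obs 10: x=0 → posterior Beta(23/3, 20/3)
obs 11: x=1 → posterior Beta(26/3, 20/3)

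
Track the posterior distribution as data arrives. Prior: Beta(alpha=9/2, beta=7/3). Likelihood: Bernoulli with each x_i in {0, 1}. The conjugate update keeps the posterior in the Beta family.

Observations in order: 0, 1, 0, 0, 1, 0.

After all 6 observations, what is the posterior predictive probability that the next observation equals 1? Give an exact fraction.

obs 1: x=0 → posterior Beta(9/2, 10/3)
obs 2: x=1 → posterior Beta(11/2, 10/3)
obs 3: x=0 → posterior Beta(11/2, 13/3)
obs 4: x=0 → posterior Beta(11/2, 16/3)
obs 5: x=1 → posterior Beta(13/2, 16/3)
obs 6: x=0 → posterior Beta(13/2, 19/3)

39/77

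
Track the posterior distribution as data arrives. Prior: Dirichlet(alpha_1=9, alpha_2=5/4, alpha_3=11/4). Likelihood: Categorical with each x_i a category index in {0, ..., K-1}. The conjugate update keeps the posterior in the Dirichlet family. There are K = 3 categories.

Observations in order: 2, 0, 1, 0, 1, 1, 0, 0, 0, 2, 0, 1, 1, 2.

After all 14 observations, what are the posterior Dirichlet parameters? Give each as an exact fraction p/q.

obs 1: x=2 → posterior Dirichlet(9, 5/4, 15/4)
obs 2: x=0 → posterior Dirichlet(10, 5/4, 15/4)
obs 3: x=1 → posterior Dirichlet(10, 9/4, 15/4)
obs 4: x=0 → posterior Dirichlet(11, 9/4, 15/4)
obs 5: x=1 → posterior Dirichlet(11, 13/4, 15/4)
obs 6: x=1 → posterior Dirichlet(11, 17/4, 15/4)
obs 7: x=0 → posterior Dirichlet(12, 17/4, 15/4)
obs 8: x=0 → posterior Dirichlet(13, 17/4, 15/4)
obs 9: x=0 → posterior Dirichlet(14, 17/4, 15/4)
obs 10: x=2 → posterior Dirichlet(14, 17/4, 19/4)
obs 11: x=0 → posterior Dirichlet(15, 17/4, 19/4)
obs 12: x=1 → posterior Dirichlet(15, 21/4, 19/4)
obs 13: x=1 → posterior Dirichlet(15, 25/4, 19/4)
obs 14: x=2 → posterior Dirichlet(15, 25/4, 23/4)

alpha_1=15, alpha_2=25/4, alpha_3=23/4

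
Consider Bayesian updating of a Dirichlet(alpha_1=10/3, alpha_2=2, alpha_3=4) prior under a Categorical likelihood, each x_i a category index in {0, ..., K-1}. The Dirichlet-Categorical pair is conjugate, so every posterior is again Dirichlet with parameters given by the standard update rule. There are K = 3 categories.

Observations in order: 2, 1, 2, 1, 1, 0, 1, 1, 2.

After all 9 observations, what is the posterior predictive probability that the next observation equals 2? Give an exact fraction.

21/55

obs 1: x=2 → posterior Dirichlet(10/3, 2, 5)
obs 2: x=1 → posterior Dirichlet(10/3, 3, 5)
obs 3: x=2 → posterior Dirichlet(10/3, 3, 6)
obs 4: x=1 → posterior Dirichlet(10/3, 4, 6)
obs 5: x=1 → posterior Dirichlet(10/3, 5, 6)
obs 6: x=0 → posterior Dirichlet(13/3, 5, 6)
obs 7: x=1 → posterior Dirichlet(13/3, 6, 6)
obs 8: x=1 → posterior Dirichlet(13/3, 7, 6)
obs 9: x=2 → posterior Dirichlet(13/3, 7, 7)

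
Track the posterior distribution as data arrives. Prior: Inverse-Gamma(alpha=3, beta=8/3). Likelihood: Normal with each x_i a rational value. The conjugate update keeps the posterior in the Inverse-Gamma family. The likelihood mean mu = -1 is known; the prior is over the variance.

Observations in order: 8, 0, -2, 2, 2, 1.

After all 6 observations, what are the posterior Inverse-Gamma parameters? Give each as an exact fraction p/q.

obs 1: x=8 → posterior Inverse-Gamma(7/2, 259/6)
obs 2: x=0 → posterior Inverse-Gamma(4, 131/3)
obs 3: x=-2 → posterior Inverse-Gamma(9/2, 265/6)
obs 4: x=2 → posterior Inverse-Gamma(5, 146/3)
obs 5: x=2 → posterior Inverse-Gamma(11/2, 319/6)
obs 6: x=1 → posterior Inverse-Gamma(6, 331/6)

alpha=6, beta=331/6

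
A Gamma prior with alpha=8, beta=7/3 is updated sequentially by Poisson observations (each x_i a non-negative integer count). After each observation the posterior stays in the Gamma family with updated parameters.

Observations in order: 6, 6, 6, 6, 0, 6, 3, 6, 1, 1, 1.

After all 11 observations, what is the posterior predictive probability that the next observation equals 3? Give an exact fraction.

obs 1: x=6 → posterior Gamma(14, 10/3)
obs 2: x=6 → posterior Gamma(20, 13/3)
obs 3: x=6 → posterior Gamma(26, 16/3)
obs 4: x=6 → posterior Gamma(32, 19/3)
obs 5: x=0 → posterior Gamma(32, 22/3)
obs 6: x=6 → posterior Gamma(38, 25/3)
obs 7: x=3 → posterior Gamma(41, 28/3)
obs 8: x=6 → posterior Gamma(47, 31/3)
obs 9: x=1 → posterior Gamma(48, 34/3)
obs 10: x=1 → posterior Gamma(49, 37/3)
obs 11: x=1 → posterior Gamma(50, 40/3)

75640711315618448387308280264785920000000000000000000000000000000000000000000000000000/374824651367185034077863931297246707698425440896124606205721439860193353145514964869243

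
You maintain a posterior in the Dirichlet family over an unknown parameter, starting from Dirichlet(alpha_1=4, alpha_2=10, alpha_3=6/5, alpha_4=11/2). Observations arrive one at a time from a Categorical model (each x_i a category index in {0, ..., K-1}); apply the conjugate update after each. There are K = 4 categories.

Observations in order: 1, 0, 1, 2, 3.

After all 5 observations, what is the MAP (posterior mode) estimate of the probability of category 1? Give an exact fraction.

110/217

obs 1: x=1 → posterior Dirichlet(4, 11, 6/5, 11/2)
obs 2: x=0 → posterior Dirichlet(5, 11, 6/5, 11/2)
obs 3: x=1 → posterior Dirichlet(5, 12, 6/5, 11/2)
obs 4: x=2 → posterior Dirichlet(5, 12, 11/5, 11/2)
obs 5: x=3 → posterior Dirichlet(5, 12, 11/5, 13/2)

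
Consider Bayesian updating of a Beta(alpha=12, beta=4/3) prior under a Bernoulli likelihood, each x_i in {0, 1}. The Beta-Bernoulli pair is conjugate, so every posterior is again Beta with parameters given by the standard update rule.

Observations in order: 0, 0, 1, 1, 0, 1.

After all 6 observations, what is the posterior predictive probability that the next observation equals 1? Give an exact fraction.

obs 1: x=0 → posterior Beta(12, 7/3)
obs 2: x=0 → posterior Beta(12, 10/3)
obs 3: x=1 → posterior Beta(13, 10/3)
obs 4: x=1 → posterior Beta(14, 10/3)
obs 5: x=0 → posterior Beta(14, 13/3)
obs 6: x=1 → posterior Beta(15, 13/3)

45/58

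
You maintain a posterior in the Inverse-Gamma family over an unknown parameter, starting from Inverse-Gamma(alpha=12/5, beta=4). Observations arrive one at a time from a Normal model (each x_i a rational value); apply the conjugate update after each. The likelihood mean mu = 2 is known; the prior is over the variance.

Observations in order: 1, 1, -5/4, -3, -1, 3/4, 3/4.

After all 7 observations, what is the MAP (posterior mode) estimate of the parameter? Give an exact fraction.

4615/1104

obs 1: x=1 → posterior Inverse-Gamma(29/10, 9/2)
obs 2: x=1 → posterior Inverse-Gamma(17/5, 5)
obs 3: x=-5/4 → posterior Inverse-Gamma(39/10, 329/32)
obs 4: x=-3 → posterior Inverse-Gamma(22/5, 729/32)
obs 5: x=-1 → posterior Inverse-Gamma(49/10, 873/32)
obs 6: x=3/4 → posterior Inverse-Gamma(27/5, 449/16)
obs 7: x=3/4 → posterior Inverse-Gamma(59/10, 923/32)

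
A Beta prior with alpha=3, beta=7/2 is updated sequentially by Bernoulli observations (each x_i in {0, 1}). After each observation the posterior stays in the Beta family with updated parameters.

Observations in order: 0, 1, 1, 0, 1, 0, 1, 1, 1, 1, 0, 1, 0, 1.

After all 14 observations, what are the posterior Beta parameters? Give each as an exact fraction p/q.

obs 1: x=0 → posterior Beta(3, 9/2)
obs 2: x=1 → posterior Beta(4, 9/2)
obs 3: x=1 → posterior Beta(5, 9/2)
obs 4: x=0 → posterior Beta(5, 11/2)
obs 5: x=1 → posterior Beta(6, 11/2)
obs 6: x=0 → posterior Beta(6, 13/2)
obs 7: x=1 → posterior Beta(7, 13/2)
obs 8: x=1 → posterior Beta(8, 13/2)
obs 9: x=1 → posterior Beta(9, 13/2)
obs 10: x=1 → posterior Beta(10, 13/2)
obs 11: x=0 → posterior Beta(10, 15/2)
obs 12: x=1 → posterior Beta(11, 15/2)
obs 13: x=0 → posterior Beta(11, 17/2)
obs 14: x=1 → posterior Beta(12, 17/2)

alpha=12, beta=17/2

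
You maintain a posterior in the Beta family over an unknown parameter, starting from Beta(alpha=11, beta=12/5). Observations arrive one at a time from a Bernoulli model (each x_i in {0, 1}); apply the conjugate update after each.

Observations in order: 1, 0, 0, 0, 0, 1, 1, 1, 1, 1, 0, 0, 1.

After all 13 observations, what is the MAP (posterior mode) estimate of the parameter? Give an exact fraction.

85/122

obs 1: x=1 → posterior Beta(12, 12/5)
obs 2: x=0 → posterior Beta(12, 17/5)
obs 3: x=0 → posterior Beta(12, 22/5)
obs 4: x=0 → posterior Beta(12, 27/5)
obs 5: x=0 → posterior Beta(12, 32/5)
obs 6: x=1 → posterior Beta(13, 32/5)
obs 7: x=1 → posterior Beta(14, 32/5)
obs 8: x=1 → posterior Beta(15, 32/5)
obs 9: x=1 → posterior Beta(16, 32/5)
obs 10: x=1 → posterior Beta(17, 32/5)
obs 11: x=0 → posterior Beta(17, 37/5)
obs 12: x=0 → posterior Beta(17, 42/5)
obs 13: x=1 → posterior Beta(18, 42/5)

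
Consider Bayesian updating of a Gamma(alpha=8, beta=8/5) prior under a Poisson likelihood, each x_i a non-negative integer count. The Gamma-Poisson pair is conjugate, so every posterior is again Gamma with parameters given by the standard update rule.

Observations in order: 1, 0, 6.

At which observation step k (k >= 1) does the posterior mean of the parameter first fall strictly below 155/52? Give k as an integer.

obs 1: x=1 → posterior Gamma(9, 13/5)
obs 2: x=0 → posterior Gamma(9, 18/5)
obs 3: x=6 → posterior Gamma(15, 23/5)

k = 2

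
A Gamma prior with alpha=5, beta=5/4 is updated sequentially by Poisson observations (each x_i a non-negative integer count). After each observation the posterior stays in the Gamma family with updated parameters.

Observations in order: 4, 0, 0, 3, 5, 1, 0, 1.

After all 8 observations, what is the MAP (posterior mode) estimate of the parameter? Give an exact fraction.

obs 1: x=4 → posterior Gamma(9, 9/4)
obs 2: x=0 → posterior Gamma(9, 13/4)
obs 3: x=0 → posterior Gamma(9, 17/4)
obs 4: x=3 → posterior Gamma(12, 21/4)
obs 5: x=5 → posterior Gamma(17, 25/4)
obs 6: x=1 → posterior Gamma(18, 29/4)
obs 7: x=0 → posterior Gamma(18, 33/4)
obs 8: x=1 → posterior Gamma(19, 37/4)

72/37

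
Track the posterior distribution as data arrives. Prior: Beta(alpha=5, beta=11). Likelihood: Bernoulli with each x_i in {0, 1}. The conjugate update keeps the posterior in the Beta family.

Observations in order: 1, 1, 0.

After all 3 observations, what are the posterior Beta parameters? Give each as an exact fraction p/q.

obs 1: x=1 → posterior Beta(6, 11)
obs 2: x=1 → posterior Beta(7, 11)
obs 3: x=0 → posterior Beta(7, 12)

alpha=7, beta=12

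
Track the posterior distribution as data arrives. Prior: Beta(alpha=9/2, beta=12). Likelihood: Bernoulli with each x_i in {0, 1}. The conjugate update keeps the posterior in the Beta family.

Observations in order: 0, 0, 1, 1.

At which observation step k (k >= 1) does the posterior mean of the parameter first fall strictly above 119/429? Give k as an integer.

k = 3

obs 1: x=0 → posterior Beta(9/2, 13)
obs 2: x=0 → posterior Beta(9/2, 14)
obs 3: x=1 → posterior Beta(11/2, 14)
obs 4: x=1 → posterior Beta(13/2, 14)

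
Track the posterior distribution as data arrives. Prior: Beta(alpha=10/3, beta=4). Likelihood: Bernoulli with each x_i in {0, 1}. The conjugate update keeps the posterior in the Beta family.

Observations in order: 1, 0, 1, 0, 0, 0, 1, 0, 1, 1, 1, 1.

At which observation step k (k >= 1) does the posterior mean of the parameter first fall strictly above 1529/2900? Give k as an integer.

k = 12

obs 1: x=1 → posterior Beta(13/3, 4)
obs 2: x=0 → posterior Beta(13/3, 5)
obs 3: x=1 → posterior Beta(16/3, 5)
obs 4: x=0 → posterior Beta(16/3, 6)
obs 5: x=0 → posterior Beta(16/3, 7)
obs 6: x=0 → posterior Beta(16/3, 8)
obs 7: x=1 → posterior Beta(19/3, 8)
obs 8: x=0 → posterior Beta(19/3, 9)
obs 9: x=1 → posterior Beta(22/3, 9)
obs 10: x=1 → posterior Beta(25/3, 9)
obs 11: x=1 → posterior Beta(28/3, 9)
obs 12: x=1 → posterior Beta(31/3, 9)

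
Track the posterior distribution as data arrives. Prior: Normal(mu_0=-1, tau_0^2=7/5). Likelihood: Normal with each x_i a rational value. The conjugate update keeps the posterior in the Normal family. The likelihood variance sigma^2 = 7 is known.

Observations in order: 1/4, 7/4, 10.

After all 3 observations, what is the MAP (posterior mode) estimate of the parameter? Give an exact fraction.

7/8

obs 1: x=1/4 → posterior Normal(-19/24, 7/6)
obs 2: x=7/4 → posterior Normal(-3/7, 1)
obs 3: x=10 → posterior Normal(7/8, 7/8)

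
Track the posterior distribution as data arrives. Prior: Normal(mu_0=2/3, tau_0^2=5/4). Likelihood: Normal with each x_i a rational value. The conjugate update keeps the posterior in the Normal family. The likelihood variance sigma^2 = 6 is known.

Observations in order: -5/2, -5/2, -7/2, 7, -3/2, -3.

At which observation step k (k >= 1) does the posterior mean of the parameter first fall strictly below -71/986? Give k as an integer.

obs 1: x=-5/2 → posterior Normal(7/58, 30/29)
obs 2: x=-5/2 → posterior Normal(-9/34, 15/17)
obs 3: x=-7/2 → posterior Normal(-53/78, 10/13)
obs 4: x=7 → posterior Normal(17/88, 15/22)
obs 5: x=-3/2 → posterior Normal(1/49, 30/49)
obs 6: x=-3 → posterior Normal(-7/27, 5/9)

k = 2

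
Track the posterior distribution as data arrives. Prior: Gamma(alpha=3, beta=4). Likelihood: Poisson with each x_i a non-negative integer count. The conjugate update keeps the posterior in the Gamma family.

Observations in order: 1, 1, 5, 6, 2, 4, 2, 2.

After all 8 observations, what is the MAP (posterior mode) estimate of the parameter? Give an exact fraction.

25/12

obs 1: x=1 → posterior Gamma(4, 5)
obs 2: x=1 → posterior Gamma(5, 6)
obs 3: x=5 → posterior Gamma(10, 7)
obs 4: x=6 → posterior Gamma(16, 8)
obs 5: x=2 → posterior Gamma(18, 9)
obs 6: x=4 → posterior Gamma(22, 10)
obs 7: x=2 → posterior Gamma(24, 11)
obs 8: x=2 → posterior Gamma(26, 12)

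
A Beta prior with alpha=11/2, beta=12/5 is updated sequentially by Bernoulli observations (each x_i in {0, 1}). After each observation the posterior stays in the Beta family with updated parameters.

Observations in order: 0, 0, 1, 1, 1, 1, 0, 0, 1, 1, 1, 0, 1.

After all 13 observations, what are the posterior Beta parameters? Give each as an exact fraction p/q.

alpha=27/2, beta=37/5

obs 1: x=0 → posterior Beta(11/2, 17/5)
obs 2: x=0 → posterior Beta(11/2, 22/5)
obs 3: x=1 → posterior Beta(13/2, 22/5)
obs 4: x=1 → posterior Beta(15/2, 22/5)
obs 5: x=1 → posterior Beta(17/2, 22/5)
obs 6: x=1 → posterior Beta(19/2, 22/5)
obs 7: x=0 → posterior Beta(19/2, 27/5)
obs 8: x=0 → posterior Beta(19/2, 32/5)
obs 9: x=1 → posterior Beta(21/2, 32/5)
obs 10: x=1 → posterior Beta(23/2, 32/5)
obs 11: x=1 → posterior Beta(25/2, 32/5)
obs 12: x=0 → posterior Beta(25/2, 37/5)
obs 13: x=1 → posterior Beta(27/2, 37/5)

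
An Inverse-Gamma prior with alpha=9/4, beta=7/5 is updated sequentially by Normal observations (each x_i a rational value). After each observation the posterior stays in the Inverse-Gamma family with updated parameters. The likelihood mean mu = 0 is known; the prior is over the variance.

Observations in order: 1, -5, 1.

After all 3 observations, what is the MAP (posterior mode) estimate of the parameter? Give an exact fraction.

298/95

obs 1: x=1 → posterior Inverse-Gamma(11/4, 19/10)
obs 2: x=-5 → posterior Inverse-Gamma(13/4, 72/5)
obs 3: x=1 → posterior Inverse-Gamma(15/4, 149/10)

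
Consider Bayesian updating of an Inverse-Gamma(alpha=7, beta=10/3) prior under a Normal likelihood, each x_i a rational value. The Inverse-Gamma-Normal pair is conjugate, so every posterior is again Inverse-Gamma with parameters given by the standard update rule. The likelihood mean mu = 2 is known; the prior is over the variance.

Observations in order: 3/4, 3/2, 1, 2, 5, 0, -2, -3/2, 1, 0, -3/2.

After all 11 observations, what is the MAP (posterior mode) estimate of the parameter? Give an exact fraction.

obs 1: x=3/4 → posterior Inverse-Gamma(15/2, 395/96)
obs 2: x=3/2 → posterior Inverse-Gamma(8, 407/96)
obs 3: x=1 → posterior Inverse-Gamma(17/2, 455/96)
obs 4: x=2 → posterior Inverse-Gamma(9, 455/96)
obs 5: x=5 → posterior Inverse-Gamma(19/2, 887/96)
obs 6: x=0 → posterior Inverse-Gamma(10, 1079/96)
obs 7: x=-2 → posterior Inverse-Gamma(21/2, 1847/96)
obs 8: x=-3/2 → posterior Inverse-Gamma(11, 2435/96)
obs 9: x=1 → posterior Inverse-Gamma(23/2, 2483/96)
obs 10: x=0 → posterior Inverse-Gamma(12, 2675/96)
obs 11: x=-3/2 → posterior Inverse-Gamma(25/2, 3263/96)

3263/1296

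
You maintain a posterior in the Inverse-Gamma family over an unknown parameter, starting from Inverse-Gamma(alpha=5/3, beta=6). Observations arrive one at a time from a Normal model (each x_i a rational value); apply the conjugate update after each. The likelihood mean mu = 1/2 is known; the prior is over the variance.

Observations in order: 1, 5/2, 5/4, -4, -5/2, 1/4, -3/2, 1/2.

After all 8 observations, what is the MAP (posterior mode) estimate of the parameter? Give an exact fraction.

obs 1: x=1 → posterior Inverse-Gamma(13/6, 49/8)
obs 2: x=5/2 → posterior Inverse-Gamma(8/3, 65/8)
obs 3: x=5/4 → posterior Inverse-Gamma(19/6, 269/32)
obs 4: x=-4 → posterior Inverse-Gamma(11/3, 593/32)
obs 5: x=-5/2 → posterior Inverse-Gamma(25/6, 737/32)
obs 6: x=1/4 → posterior Inverse-Gamma(14/3, 369/16)
obs 7: x=-3/2 → posterior Inverse-Gamma(31/6, 401/16)
obs 8: x=1/2 → posterior Inverse-Gamma(17/3, 401/16)

1203/320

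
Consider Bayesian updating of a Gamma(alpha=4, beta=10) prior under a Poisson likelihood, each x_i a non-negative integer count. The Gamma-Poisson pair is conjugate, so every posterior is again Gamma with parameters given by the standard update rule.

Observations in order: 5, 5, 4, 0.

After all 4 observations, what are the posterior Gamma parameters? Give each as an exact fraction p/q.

obs 1: x=5 → posterior Gamma(9, 11)
obs 2: x=5 → posterior Gamma(14, 12)
obs 3: x=4 → posterior Gamma(18, 13)
obs 4: x=0 → posterior Gamma(18, 14)

alpha=18, beta=14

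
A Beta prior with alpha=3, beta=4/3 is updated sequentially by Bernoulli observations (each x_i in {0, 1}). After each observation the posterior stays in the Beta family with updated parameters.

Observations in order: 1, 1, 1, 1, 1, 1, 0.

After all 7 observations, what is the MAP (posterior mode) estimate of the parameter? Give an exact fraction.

obs 1: x=1 → posterior Beta(4, 4/3)
obs 2: x=1 → posterior Beta(5, 4/3)
obs 3: x=1 → posterior Beta(6, 4/3)
obs 4: x=1 → posterior Beta(7, 4/3)
obs 5: x=1 → posterior Beta(8, 4/3)
obs 6: x=1 → posterior Beta(9, 4/3)
obs 7: x=0 → posterior Beta(9, 7/3)

6/7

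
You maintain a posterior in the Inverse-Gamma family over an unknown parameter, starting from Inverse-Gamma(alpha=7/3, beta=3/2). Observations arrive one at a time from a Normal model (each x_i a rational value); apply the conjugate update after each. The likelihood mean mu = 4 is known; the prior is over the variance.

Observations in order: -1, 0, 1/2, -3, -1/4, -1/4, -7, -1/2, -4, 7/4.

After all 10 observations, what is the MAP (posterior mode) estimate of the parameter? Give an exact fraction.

obs 1: x=-1 → posterior Inverse-Gamma(17/6, 14)
obs 2: x=0 → posterior Inverse-Gamma(10/3, 22)
obs 3: x=1/2 → posterior Inverse-Gamma(23/6, 225/8)
obs 4: x=-3 → posterior Inverse-Gamma(13/3, 421/8)
obs 5: x=-1/4 → posterior Inverse-Gamma(29/6, 1973/32)
obs 6: x=-1/4 → posterior Inverse-Gamma(16/3, 1131/16)
obs 7: x=-7 → posterior Inverse-Gamma(35/6, 2099/16)
obs 8: x=-1/2 → posterior Inverse-Gamma(19/3, 2261/16)
obs 9: x=-4 → posterior Inverse-Gamma(41/6, 2773/16)
obs 10: x=7/4 → posterior Inverse-Gamma(22/3, 5627/32)

16881/800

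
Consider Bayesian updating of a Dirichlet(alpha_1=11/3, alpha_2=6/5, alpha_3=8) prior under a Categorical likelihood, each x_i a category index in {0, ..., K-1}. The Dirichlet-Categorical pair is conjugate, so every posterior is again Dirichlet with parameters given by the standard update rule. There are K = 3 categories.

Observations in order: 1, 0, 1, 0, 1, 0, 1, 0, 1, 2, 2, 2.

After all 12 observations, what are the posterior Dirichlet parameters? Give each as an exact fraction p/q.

obs 1: x=1 → posterior Dirichlet(11/3, 11/5, 8)
obs 2: x=0 → posterior Dirichlet(14/3, 11/5, 8)
obs 3: x=1 → posterior Dirichlet(14/3, 16/5, 8)
obs 4: x=0 → posterior Dirichlet(17/3, 16/5, 8)
obs 5: x=1 → posterior Dirichlet(17/3, 21/5, 8)
obs 6: x=0 → posterior Dirichlet(20/3, 21/5, 8)
obs 7: x=1 → posterior Dirichlet(20/3, 26/5, 8)
obs 8: x=0 → posterior Dirichlet(23/3, 26/5, 8)
obs 9: x=1 → posterior Dirichlet(23/3, 31/5, 8)
obs 10: x=2 → posterior Dirichlet(23/3, 31/5, 9)
obs 11: x=2 → posterior Dirichlet(23/3, 31/5, 10)
obs 12: x=2 → posterior Dirichlet(23/3, 31/5, 11)

alpha_1=23/3, alpha_2=31/5, alpha_3=11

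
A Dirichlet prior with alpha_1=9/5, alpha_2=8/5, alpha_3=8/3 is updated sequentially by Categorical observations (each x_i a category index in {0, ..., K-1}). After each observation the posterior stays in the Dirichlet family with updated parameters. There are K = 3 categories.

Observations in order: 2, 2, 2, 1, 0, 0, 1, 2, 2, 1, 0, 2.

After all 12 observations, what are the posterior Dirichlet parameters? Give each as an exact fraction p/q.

alpha_1=24/5, alpha_2=23/5, alpha_3=26/3

obs 1: x=2 → posterior Dirichlet(9/5, 8/5, 11/3)
obs 2: x=2 → posterior Dirichlet(9/5, 8/5, 14/3)
obs 3: x=2 → posterior Dirichlet(9/5, 8/5, 17/3)
obs 4: x=1 → posterior Dirichlet(9/5, 13/5, 17/3)
obs 5: x=0 → posterior Dirichlet(14/5, 13/5, 17/3)
obs 6: x=0 → posterior Dirichlet(19/5, 13/5, 17/3)
obs 7: x=1 → posterior Dirichlet(19/5, 18/5, 17/3)
obs 8: x=2 → posterior Dirichlet(19/5, 18/5, 20/3)
obs 9: x=2 → posterior Dirichlet(19/5, 18/5, 23/3)
obs 10: x=1 → posterior Dirichlet(19/5, 23/5, 23/3)
obs 11: x=0 → posterior Dirichlet(24/5, 23/5, 23/3)
obs 12: x=2 → posterior Dirichlet(24/5, 23/5, 26/3)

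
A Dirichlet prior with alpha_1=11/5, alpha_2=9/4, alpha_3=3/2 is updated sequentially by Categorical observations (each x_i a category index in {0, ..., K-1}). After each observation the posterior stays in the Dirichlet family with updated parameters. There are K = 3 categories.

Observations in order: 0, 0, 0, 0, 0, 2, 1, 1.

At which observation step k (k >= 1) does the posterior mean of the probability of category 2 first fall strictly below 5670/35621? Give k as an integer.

k = 4

obs 1: x=0 → posterior Dirichlet(16/5, 9/4, 3/2)
obs 2: x=0 → posterior Dirichlet(21/5, 9/4, 3/2)
obs 3: x=0 → posterior Dirichlet(26/5, 9/4, 3/2)
obs 4: x=0 → posterior Dirichlet(31/5, 9/4, 3/2)
obs 5: x=0 → posterior Dirichlet(36/5, 9/4, 3/2)
obs 6: x=2 → posterior Dirichlet(36/5, 9/4, 5/2)
obs 7: x=1 → posterior Dirichlet(36/5, 13/4, 5/2)
obs 8: x=1 → posterior Dirichlet(36/5, 17/4, 5/2)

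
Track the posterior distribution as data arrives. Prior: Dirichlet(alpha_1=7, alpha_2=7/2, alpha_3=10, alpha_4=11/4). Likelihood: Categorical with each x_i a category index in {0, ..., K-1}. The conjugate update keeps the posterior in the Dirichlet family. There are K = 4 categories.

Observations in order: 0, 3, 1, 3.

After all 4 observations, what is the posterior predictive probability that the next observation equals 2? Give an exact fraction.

40/109

obs 1: x=0 → posterior Dirichlet(8, 7/2, 10, 11/4)
obs 2: x=3 → posterior Dirichlet(8, 7/2, 10, 15/4)
obs 3: x=1 → posterior Dirichlet(8, 9/2, 10, 15/4)
obs 4: x=3 → posterior Dirichlet(8, 9/2, 10, 19/4)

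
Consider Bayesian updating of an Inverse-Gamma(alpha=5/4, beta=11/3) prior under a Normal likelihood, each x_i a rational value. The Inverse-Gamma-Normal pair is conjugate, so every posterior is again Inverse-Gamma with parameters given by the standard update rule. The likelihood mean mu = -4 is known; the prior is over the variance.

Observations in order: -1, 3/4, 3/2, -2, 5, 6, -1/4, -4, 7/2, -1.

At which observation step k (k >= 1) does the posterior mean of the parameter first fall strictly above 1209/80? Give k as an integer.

obs 1: x=-1 → posterior Inverse-Gamma(7/4, 49/6)
obs 2: x=3/4 → posterior Inverse-Gamma(9/4, 1867/96)
obs 3: x=3/2 → posterior Inverse-Gamma(11/4, 3319/96)
obs 4: x=-2 → posterior Inverse-Gamma(13/4, 3511/96)
obs 5: x=5 → posterior Inverse-Gamma(15/4, 7399/96)
obs 6: x=6 → posterior Inverse-Gamma(17/4, 12199/96)
obs 7: x=-1/4 → posterior Inverse-Gamma(19/4, 6437/48)
obs 8: x=-4 → posterior Inverse-Gamma(21/4, 6437/48)
obs 9: x=7/2 → posterior Inverse-Gamma(23/4, 7787/48)
obs 10: x=-1 → posterior Inverse-Gamma(25/4, 8003/48)

k = 2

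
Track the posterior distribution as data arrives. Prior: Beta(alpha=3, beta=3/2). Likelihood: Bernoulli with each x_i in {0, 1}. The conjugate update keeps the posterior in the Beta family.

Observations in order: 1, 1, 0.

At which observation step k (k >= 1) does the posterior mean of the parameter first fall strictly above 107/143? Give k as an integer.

k = 2

obs 1: x=1 → posterior Beta(4, 3/2)
obs 2: x=1 → posterior Beta(5, 3/2)
obs 3: x=0 → posterior Beta(5, 5/2)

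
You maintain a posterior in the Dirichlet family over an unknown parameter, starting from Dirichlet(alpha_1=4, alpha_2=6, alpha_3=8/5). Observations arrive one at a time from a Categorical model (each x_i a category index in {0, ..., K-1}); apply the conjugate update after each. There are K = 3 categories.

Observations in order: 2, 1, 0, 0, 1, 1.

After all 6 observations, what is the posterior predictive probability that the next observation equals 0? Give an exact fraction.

obs 1: x=2 → posterior Dirichlet(4, 6, 13/5)
obs 2: x=1 → posterior Dirichlet(4, 7, 13/5)
obs 3: x=0 → posterior Dirichlet(5, 7, 13/5)
obs 4: x=0 → posterior Dirichlet(6, 7, 13/5)
obs 5: x=1 → posterior Dirichlet(6, 8, 13/5)
obs 6: x=1 → posterior Dirichlet(6, 9, 13/5)

15/44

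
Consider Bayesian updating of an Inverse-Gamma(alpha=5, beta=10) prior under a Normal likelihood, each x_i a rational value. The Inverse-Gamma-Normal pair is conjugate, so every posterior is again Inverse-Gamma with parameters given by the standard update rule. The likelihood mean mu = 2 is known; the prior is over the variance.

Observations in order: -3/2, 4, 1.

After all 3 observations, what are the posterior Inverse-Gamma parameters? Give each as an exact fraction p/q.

alpha=13/2, beta=149/8

obs 1: x=-3/2 → posterior Inverse-Gamma(11/2, 129/8)
obs 2: x=4 → posterior Inverse-Gamma(6, 145/8)
obs 3: x=1 → posterior Inverse-Gamma(13/2, 149/8)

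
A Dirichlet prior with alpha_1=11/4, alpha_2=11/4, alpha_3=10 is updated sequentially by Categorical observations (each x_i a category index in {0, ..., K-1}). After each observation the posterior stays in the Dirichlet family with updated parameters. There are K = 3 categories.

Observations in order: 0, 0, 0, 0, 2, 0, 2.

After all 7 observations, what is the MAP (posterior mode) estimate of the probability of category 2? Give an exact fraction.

obs 1: x=0 → posterior Dirichlet(15/4, 11/4, 10)
obs 2: x=0 → posterior Dirichlet(19/4, 11/4, 10)
obs 3: x=0 → posterior Dirichlet(23/4, 11/4, 10)
obs 4: x=0 → posterior Dirichlet(27/4, 11/4, 10)
obs 5: x=2 → posterior Dirichlet(27/4, 11/4, 11)
obs 6: x=0 → posterior Dirichlet(31/4, 11/4, 11)
obs 7: x=2 → posterior Dirichlet(31/4, 11/4, 12)

22/39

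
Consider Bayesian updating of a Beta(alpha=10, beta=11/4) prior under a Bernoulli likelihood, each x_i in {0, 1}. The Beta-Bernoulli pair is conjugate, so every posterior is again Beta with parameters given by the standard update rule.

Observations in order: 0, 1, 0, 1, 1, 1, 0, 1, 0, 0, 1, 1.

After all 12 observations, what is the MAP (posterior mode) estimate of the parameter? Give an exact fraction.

obs 1: x=0 → posterior Beta(10, 15/4)
obs 2: x=1 → posterior Beta(11, 15/4)
obs 3: x=0 → posterior Beta(11, 19/4)
obs 4: x=1 → posterior Beta(12, 19/4)
obs 5: x=1 → posterior Beta(13, 19/4)
obs 6: x=1 → posterior Beta(14, 19/4)
obs 7: x=0 → posterior Beta(14, 23/4)
obs 8: x=1 → posterior Beta(15, 23/4)
obs 9: x=0 → posterior Beta(15, 27/4)
obs 10: x=0 → posterior Beta(15, 31/4)
obs 11: x=1 → posterior Beta(16, 31/4)
obs 12: x=1 → posterior Beta(17, 31/4)

64/91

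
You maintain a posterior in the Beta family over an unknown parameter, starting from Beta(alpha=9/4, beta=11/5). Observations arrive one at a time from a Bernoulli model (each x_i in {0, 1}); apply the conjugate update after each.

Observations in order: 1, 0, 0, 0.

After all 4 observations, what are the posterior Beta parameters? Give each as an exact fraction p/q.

obs 1: x=1 → posterior Beta(13/4, 11/5)
obs 2: x=0 → posterior Beta(13/4, 16/5)
obs 3: x=0 → posterior Beta(13/4, 21/5)
obs 4: x=0 → posterior Beta(13/4, 26/5)

alpha=13/4, beta=26/5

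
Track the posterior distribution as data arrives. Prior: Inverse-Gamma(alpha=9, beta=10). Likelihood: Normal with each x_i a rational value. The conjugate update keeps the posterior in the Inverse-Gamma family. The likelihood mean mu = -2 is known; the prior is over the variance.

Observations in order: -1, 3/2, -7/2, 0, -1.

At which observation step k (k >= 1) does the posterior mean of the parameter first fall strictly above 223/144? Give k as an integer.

obs 1: x=-1 → posterior Inverse-Gamma(19/2, 21/2)
obs 2: x=3/2 → posterior Inverse-Gamma(10, 133/8)
obs 3: x=-7/2 → posterior Inverse-Gamma(21/2, 71/4)
obs 4: x=0 → posterior Inverse-Gamma(11, 79/4)
obs 5: x=-1 → posterior Inverse-Gamma(23/2, 81/4)

k = 2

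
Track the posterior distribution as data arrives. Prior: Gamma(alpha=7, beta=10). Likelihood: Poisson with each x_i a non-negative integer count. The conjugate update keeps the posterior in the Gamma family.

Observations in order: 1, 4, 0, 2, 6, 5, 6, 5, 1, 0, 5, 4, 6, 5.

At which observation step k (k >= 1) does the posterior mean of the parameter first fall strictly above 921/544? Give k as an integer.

k = 7

obs 1: x=1 → posterior Gamma(8, 11)
obs 2: x=4 → posterior Gamma(12, 12)
obs 3: x=0 → posterior Gamma(12, 13)
obs 4: x=2 → posterior Gamma(14, 14)
obs 5: x=6 → posterior Gamma(20, 15)
obs 6: x=5 → posterior Gamma(25, 16)
obs 7: x=6 → posterior Gamma(31, 17)
obs 8: x=5 → posterior Gamma(36, 18)
obs 9: x=1 → posterior Gamma(37, 19)
obs 10: x=0 → posterior Gamma(37, 20)
obs 11: x=5 → posterior Gamma(42, 21)
obs 12: x=4 → posterior Gamma(46, 22)
obs 13: x=6 → posterior Gamma(52, 23)
obs 14: x=5 → posterior Gamma(57, 24)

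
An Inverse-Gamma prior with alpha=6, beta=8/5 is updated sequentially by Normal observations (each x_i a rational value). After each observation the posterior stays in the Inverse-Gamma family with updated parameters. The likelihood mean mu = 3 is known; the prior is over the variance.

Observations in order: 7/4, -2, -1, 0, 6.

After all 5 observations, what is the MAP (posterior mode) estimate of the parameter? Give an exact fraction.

obs 1: x=7/4 → posterior Inverse-Gamma(13/2, 381/160)
obs 2: x=-2 → posterior Inverse-Gamma(7, 2381/160)
obs 3: x=-1 → posterior Inverse-Gamma(15/2, 3661/160)
obs 4: x=0 → posterior Inverse-Gamma(8, 4381/160)
obs 5: x=6 → posterior Inverse-Gamma(17/2, 5101/160)

5101/1520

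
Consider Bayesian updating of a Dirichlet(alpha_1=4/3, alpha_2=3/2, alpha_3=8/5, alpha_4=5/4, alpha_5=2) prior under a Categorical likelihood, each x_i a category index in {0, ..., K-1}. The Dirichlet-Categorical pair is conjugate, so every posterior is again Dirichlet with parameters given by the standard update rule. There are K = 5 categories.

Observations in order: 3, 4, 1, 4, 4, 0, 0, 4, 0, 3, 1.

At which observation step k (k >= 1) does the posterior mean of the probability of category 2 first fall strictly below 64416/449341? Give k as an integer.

k = 4

obs 1: x=3 → posterior Dirichlet(4/3, 3/2, 8/5, 9/4, 2)
obs 2: x=4 → posterior Dirichlet(4/3, 3/2, 8/5, 9/4, 3)
obs 3: x=1 → posterior Dirichlet(4/3, 5/2, 8/5, 9/4, 3)
obs 4: x=4 → posterior Dirichlet(4/3, 5/2, 8/5, 9/4, 4)
obs 5: x=4 → posterior Dirichlet(4/3, 5/2, 8/5, 9/4, 5)
obs 6: x=0 → posterior Dirichlet(7/3, 5/2, 8/5, 9/4, 5)
obs 7: x=0 → posterior Dirichlet(10/3, 5/2, 8/5, 9/4, 5)
obs 8: x=4 → posterior Dirichlet(10/3, 5/2, 8/5, 9/4, 6)
obs 9: x=0 → posterior Dirichlet(13/3, 5/2, 8/5, 9/4, 6)
obs 10: x=3 → posterior Dirichlet(13/3, 5/2, 8/5, 13/4, 6)
obs 11: x=1 → posterior Dirichlet(13/3, 7/2, 8/5, 13/4, 6)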